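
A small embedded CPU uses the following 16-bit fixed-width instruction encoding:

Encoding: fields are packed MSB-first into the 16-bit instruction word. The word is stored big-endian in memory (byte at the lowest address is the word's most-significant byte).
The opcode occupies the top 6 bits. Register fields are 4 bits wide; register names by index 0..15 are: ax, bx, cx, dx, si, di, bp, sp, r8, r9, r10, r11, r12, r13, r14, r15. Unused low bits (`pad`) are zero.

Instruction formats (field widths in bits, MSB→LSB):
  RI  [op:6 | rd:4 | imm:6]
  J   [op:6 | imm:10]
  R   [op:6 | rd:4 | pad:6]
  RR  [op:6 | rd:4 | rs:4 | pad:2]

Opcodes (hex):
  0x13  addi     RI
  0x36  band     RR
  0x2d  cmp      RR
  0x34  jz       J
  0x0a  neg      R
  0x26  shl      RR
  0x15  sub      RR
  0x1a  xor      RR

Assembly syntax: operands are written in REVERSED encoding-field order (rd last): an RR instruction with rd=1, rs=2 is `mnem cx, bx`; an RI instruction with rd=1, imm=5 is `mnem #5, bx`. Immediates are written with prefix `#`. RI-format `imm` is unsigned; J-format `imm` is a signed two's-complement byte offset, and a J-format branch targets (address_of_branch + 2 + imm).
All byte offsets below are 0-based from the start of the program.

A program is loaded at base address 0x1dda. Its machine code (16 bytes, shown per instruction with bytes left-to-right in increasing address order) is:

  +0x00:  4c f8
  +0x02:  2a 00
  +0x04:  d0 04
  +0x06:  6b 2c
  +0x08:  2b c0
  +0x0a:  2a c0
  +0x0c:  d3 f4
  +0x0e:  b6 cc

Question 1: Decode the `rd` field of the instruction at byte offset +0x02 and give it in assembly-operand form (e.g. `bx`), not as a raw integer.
r8

[02] 2a 00 → 0x2a00
  top 6b → 0xa → neg [R]
  rd: (w>>6)&0xf=0x8 → r8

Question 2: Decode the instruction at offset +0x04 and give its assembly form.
jz #4

@+04  big-endian(d0 04) = 0xd004
  top 6b → 0x34 → jz [J]
  imm@[9:0]=0x4 ⇒ #4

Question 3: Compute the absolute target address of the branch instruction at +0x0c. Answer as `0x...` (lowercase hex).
0x1ddc

[0c] d3 f4 → 0xd3f4
  top 6b → 0x34 → jz [J]
  imm@[9:0]=0x3f4 (s10→-12) ⇒ #-12
  target = base 0x1dda + off 0x0c + 2 + imm -12 = 0x1ddc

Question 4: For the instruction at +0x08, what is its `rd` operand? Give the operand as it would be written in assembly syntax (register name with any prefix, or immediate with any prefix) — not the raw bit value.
r15

@+08  big-endian(2b c0) = 0x2bc0
  top 6b → 0xa → neg [R]
  rd@[9:6]=0xf ⇒ r15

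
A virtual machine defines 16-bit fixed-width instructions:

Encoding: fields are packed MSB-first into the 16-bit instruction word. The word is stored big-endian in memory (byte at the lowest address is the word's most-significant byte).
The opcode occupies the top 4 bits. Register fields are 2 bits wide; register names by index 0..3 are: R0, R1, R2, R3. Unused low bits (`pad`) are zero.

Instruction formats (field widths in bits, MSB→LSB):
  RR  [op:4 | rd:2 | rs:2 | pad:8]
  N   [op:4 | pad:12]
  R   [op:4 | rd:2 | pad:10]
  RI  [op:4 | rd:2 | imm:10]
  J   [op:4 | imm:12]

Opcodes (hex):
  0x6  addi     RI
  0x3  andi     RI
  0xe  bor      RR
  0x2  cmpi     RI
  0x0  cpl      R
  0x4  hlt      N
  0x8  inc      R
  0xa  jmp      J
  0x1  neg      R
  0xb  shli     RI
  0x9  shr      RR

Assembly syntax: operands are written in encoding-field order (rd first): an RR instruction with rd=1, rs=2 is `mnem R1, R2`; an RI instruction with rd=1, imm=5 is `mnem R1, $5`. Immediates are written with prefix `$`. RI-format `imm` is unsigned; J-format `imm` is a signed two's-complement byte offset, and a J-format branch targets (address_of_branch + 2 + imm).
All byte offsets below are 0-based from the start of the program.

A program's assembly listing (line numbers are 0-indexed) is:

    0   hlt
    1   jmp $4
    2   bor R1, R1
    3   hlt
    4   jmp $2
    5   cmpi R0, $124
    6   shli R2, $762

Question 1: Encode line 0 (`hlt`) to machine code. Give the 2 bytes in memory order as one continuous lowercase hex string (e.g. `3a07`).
L0: hlt op=0x4:4|pad=0:12 ⇒ 0x4000 ⇒ big 40 00

4000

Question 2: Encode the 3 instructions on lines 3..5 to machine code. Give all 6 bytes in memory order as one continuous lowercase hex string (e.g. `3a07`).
4000a002207c

L3: hlt op=0x4:4|pad=0:12 ⇒ 0x4000 ⇒ big 40 00
L4: jmp op=0xa:4|imm=2:12 ⇒ 0xa002 ⇒ big a0 02
L5: cmpi op=0x2:4|rd=0:2|imm=124:10 ⇒ 0x207c ⇒ big 20 7c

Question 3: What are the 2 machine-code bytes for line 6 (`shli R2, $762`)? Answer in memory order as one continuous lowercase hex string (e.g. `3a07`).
bafa

6. shli fields op=0xb:4|rd=2:2|imm=762:10 → word bafah → ba fa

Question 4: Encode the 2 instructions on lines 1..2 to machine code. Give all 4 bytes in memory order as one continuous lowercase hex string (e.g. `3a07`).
a004e500

L1: jmp op=0xa:4|imm=4:12 ⇒ 0xa004 ⇒ big a0 04
L2: bor op=0xe:4|rd=1:2|rs=1:2|pad=0:8 ⇒ 0xe500 ⇒ big e5 00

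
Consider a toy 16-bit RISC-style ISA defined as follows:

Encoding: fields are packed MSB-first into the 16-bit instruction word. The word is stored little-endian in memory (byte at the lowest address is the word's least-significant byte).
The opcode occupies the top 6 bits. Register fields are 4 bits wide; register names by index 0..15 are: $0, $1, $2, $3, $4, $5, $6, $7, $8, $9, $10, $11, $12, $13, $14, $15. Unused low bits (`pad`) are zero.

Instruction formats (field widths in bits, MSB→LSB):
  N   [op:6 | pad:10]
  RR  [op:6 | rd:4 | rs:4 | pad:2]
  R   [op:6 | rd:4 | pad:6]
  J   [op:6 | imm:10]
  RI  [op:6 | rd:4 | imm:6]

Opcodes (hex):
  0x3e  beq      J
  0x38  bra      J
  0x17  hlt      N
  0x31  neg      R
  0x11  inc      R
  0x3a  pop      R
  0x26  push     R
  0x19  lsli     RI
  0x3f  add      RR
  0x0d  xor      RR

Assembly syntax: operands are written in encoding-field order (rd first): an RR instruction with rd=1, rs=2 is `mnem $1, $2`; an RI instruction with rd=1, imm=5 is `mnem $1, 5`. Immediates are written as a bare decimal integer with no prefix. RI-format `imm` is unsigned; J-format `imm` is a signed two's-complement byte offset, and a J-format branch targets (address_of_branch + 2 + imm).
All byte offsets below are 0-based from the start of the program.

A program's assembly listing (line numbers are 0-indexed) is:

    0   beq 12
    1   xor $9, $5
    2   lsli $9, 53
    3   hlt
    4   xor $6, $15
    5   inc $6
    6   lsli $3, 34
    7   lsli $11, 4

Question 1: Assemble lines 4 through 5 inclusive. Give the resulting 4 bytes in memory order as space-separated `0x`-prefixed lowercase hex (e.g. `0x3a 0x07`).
0xbc 0x35 0x80 0x45

4. xor fields op=0xd:6|rd=6:4|rs=15:4|pad=0:2 → word 35bch → bc 35
5. inc fields op=0x11:6|rd=6:4|pad=0:6 → word 4580h → 80 45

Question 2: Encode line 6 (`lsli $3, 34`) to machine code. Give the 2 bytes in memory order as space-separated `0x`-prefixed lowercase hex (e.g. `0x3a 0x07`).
0xe2 0x64

line 6 (lsli): pack op=0x19:6|rd=3:4|imm=34:6 = 0x64e2; little→ e2 64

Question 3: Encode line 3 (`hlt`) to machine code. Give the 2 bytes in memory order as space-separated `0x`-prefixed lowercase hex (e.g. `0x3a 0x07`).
line 3 (hlt): pack op=0x17:6|pad=0:10 = 0x5c00; little→ 00 5c

0x00 0x5c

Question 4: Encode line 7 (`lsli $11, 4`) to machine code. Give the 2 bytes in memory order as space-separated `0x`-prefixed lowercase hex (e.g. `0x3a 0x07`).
line 7 (lsli): pack op=0x19:6|rd=11:4|imm=4:6 = 0x66c4; little→ c4 66

0xc4 0x66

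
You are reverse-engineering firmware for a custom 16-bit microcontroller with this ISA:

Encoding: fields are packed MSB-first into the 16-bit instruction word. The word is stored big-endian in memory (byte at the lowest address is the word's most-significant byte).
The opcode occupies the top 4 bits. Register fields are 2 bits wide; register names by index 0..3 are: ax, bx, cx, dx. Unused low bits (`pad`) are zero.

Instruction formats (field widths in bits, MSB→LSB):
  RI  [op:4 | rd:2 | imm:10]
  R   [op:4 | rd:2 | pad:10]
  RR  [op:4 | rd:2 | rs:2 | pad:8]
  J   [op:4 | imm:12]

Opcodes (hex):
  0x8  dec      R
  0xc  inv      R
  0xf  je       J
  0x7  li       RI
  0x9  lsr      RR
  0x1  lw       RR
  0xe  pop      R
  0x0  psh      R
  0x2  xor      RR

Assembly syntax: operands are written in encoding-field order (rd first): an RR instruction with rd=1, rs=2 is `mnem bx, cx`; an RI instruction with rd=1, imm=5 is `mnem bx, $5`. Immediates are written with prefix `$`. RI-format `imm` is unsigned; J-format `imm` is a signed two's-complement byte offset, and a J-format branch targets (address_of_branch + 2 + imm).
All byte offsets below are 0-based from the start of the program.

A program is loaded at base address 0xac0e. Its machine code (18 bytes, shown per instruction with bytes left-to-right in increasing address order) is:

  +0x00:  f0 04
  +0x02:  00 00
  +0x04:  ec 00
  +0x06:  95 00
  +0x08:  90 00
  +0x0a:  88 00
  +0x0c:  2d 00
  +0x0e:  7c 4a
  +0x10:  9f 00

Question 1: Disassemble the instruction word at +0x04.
pop dx

[04] ec 00 → 0xec00
  opcode bits[15:12]=0xe: pop/R
  rd@[11:10]=0x3 ⇒ dx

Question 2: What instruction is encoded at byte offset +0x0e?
off 0x0e: read 7c 4a as big → 0x7c4a
  top 4b → 0x7 → li [RI]
  [11:10] rd=3 = dx
  [9:0] imm=74 = $74

li dx, $74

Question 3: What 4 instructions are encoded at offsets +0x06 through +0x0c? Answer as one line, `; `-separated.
lsr bx, bx; lsr ax, ax; dec cx; xor dx, bx

[06] 95 00 → 0x9500
  opcode bits[15:12]=0x9: lsr/RR
  rd: (w>>10)&0x3=0x1 → bx
  rs: (w>>8)&0x3=0x1 → bx
[08] 90 00 → 0x9000
  opcode bits[15:12]=0x9: lsr/RR
  rd: (w>>10)&0x3=0x0 → ax
  rs: (w>>8)&0x3=0x0 → ax
[0a] 88 00 → 0x8800
  opcode bits[15:12]=0x8: dec/R
  rd: (w>>10)&0x3=0x2 → cx
[0c] 2d 00 → 0x2d00
  opcode bits[15:12]=0x2: xor/RR
  rd: (w>>10)&0x3=0x3 → dx
  rs: (w>>8)&0x3=0x1 → bx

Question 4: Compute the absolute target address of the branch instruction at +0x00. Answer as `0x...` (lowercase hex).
0xac14

+0x00: f0 04 ⇒ word 0xf004 (big)
  top 4b → 0xf → je [J]
  [11:0] imm=4 = $4
  target = base 0xac0e + off 0x00 + 2 + imm 4 = 0xac14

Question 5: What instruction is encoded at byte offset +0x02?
off 0x02: read 00 00 as big → 0x0000
  op=0x0000>>12=0x0 ⇒ psh (R)
  [11:10] rd=0 = ax

psh ax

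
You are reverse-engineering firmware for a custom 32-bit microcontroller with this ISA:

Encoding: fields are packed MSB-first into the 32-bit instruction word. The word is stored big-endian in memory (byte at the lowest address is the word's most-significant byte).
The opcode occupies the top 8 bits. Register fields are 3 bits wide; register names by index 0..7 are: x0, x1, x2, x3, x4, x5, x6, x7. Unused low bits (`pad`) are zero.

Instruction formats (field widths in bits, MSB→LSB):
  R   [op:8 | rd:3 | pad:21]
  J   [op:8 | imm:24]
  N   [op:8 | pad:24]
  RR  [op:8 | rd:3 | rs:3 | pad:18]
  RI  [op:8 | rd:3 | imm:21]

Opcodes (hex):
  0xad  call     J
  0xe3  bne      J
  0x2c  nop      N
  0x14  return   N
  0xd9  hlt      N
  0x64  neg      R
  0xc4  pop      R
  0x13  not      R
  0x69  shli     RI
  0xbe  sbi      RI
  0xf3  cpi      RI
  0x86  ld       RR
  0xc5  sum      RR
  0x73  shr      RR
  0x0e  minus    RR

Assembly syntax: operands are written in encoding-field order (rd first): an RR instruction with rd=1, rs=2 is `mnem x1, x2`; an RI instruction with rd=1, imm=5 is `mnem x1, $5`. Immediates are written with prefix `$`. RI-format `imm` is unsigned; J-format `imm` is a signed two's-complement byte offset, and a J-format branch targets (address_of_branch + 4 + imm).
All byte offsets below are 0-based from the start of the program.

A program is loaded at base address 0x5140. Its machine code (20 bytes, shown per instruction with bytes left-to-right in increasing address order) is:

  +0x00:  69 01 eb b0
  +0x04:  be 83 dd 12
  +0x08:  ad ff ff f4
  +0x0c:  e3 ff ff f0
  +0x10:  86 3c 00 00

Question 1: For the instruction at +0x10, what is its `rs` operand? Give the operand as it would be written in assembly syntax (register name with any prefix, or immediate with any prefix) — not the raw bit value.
+0x10: 86 3c 00 00 ⇒ word 0x863c0000 (big)
  top 8b → 0x86 → ld [RR]
  [23:21] rd=1 = x1
  [20:18] rs=7 = x7

x7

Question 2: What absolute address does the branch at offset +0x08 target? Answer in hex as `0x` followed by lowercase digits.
@+08  big-endian(ad ff ff f4) = 0xadfffff4
  op=0xadfffff4>>24=0xad ⇒ call (J)
  imm@[23:0]=0xfffff4 (s24→-12) ⇒ $-12
  target = base 0x5140 + off 0x08 + 4 + imm -12 = 0x5140

0x5140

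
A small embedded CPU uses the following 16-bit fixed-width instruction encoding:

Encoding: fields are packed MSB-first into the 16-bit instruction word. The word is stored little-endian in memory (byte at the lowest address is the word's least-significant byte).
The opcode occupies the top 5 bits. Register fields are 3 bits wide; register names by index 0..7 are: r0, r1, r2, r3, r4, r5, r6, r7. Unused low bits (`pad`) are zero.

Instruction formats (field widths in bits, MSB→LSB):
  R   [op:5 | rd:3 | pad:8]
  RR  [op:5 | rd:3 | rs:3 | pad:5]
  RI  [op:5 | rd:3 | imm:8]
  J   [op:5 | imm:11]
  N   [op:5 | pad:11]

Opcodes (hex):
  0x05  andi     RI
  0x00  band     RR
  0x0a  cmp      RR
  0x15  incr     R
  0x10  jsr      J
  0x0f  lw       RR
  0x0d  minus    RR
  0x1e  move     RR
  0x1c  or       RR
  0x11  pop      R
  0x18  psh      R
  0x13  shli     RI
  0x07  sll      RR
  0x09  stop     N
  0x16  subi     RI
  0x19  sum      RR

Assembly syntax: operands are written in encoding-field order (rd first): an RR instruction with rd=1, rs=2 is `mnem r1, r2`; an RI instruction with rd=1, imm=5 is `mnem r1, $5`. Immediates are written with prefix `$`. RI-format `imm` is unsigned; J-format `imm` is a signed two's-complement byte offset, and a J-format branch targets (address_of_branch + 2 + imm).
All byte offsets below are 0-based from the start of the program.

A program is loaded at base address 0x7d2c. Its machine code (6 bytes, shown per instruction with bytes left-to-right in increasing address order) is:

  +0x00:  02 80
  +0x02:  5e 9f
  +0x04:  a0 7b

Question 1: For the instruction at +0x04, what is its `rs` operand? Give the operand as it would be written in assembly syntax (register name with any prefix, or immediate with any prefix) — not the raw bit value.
off 0x04: read a0 7b as little → 0x7ba0
  opcode bits[15:11]=0xf: lw/RR
  rd@[10:8]=0x3 ⇒ r3
  rs@[7:5]=0x5 ⇒ r5

r5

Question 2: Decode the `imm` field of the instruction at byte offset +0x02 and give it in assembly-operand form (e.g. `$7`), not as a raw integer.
@+02  little-endian(5e 9f) = 0x9f5e
  opcode bits[15:11]=0x13: shli/RI
  [10:8] rd=7 = r7
  [7:0] imm=94 = $94

$94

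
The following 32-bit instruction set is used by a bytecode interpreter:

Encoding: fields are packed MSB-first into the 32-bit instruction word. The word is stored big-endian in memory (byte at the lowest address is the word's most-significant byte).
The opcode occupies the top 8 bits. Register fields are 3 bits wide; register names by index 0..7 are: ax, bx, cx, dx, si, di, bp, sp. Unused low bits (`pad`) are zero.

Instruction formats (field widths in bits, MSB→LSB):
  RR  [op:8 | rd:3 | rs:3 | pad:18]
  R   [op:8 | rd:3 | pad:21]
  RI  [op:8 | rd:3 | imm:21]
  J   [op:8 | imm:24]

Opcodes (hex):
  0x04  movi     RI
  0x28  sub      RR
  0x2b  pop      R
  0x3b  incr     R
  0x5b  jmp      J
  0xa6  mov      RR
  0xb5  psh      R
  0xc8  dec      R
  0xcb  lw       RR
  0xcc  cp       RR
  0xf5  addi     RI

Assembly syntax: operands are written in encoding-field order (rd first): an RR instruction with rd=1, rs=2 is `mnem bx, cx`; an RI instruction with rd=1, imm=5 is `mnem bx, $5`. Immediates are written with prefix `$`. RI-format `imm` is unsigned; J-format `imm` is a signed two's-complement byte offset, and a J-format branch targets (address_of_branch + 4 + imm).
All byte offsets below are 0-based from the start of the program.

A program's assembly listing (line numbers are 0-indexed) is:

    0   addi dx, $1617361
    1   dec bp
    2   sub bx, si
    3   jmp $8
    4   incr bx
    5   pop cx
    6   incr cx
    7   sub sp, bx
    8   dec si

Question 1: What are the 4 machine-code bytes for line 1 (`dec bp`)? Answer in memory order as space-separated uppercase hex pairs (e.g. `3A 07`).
C8 C0 00 00

1. dec fields op=0xc8:8|rd=6:3|pad=0:21 → word c8c00000h → c8 c0 00 00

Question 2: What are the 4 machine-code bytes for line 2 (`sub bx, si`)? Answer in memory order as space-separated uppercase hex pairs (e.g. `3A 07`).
line 2 (sub): pack op=0x28:8|rd=1:3|rs=4:3|pad=0:18 = 0x28300000; big→ 28 30 00 00

28 30 00 00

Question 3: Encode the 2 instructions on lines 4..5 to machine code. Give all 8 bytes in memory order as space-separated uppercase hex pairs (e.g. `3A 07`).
4. incr fields op=0x3b:8|rd=1:3|pad=0:21 → word 3b200000h → 3b 20 00 00
5. pop fields op=0x2b:8|rd=2:3|pad=0:21 → word 2b400000h → 2b 40 00 00

3B 20 00 00 2B 40 00 00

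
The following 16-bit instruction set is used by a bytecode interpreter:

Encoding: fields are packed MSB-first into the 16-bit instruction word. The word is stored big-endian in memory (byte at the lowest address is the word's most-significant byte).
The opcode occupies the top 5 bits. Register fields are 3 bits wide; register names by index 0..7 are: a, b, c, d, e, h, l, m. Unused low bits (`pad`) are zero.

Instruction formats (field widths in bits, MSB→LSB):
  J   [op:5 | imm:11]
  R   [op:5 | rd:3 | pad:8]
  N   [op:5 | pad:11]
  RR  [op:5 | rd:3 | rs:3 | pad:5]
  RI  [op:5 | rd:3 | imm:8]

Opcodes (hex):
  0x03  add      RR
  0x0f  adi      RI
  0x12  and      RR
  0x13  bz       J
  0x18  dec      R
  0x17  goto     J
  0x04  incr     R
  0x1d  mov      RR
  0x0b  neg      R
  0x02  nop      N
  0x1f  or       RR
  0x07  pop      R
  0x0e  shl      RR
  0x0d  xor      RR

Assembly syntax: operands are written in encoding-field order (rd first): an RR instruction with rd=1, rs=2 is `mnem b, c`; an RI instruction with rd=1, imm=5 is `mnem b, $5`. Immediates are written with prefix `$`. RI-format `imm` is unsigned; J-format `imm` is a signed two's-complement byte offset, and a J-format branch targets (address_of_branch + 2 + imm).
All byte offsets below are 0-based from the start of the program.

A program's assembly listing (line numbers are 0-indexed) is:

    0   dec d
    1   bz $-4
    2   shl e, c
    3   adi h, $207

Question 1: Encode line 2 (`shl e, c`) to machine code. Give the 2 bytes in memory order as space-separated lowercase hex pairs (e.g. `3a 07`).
74 40

line 2 (shl): pack op=0xe:5|rd=4:3|rs=2:3|pad=0:5 = 0x7440; big→ 74 40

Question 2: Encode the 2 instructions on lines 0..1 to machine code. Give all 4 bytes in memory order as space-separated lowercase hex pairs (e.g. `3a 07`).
L0: dec op=0x18:5|rd=3:3|pad=0:8 ⇒ 0xc300 ⇒ big c3 00
L1: bz op=0x13:5|imm=-4:11 ⇒ 0x9ffc ⇒ big 9f fc

c3 00 9f fc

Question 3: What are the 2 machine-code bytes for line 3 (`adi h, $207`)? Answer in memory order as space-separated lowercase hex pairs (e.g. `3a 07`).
7d cf

line 3 (adi): pack op=0xf:5|rd=5:3|imm=207:8 = 0x7dcf; big→ 7d cf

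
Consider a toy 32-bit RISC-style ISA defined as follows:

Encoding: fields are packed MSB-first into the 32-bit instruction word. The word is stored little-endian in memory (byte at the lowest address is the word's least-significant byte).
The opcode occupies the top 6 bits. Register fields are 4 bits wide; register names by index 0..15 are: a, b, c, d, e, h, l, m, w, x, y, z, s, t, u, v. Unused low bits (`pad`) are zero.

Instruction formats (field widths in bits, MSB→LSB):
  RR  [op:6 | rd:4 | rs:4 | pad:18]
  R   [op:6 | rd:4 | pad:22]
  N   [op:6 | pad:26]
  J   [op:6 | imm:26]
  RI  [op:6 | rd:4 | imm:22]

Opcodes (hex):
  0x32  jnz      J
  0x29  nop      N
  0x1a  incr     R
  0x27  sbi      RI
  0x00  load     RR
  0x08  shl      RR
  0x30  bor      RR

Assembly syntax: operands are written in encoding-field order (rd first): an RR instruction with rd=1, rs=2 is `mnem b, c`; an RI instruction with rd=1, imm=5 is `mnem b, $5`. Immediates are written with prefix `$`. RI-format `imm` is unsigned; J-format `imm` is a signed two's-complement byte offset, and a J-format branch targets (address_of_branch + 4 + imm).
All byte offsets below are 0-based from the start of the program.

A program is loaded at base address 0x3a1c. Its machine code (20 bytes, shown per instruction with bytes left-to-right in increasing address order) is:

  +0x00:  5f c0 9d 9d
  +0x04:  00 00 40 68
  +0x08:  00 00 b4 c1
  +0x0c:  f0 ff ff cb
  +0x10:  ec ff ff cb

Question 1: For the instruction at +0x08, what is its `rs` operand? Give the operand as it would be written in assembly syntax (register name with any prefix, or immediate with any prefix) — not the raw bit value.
off 0x08: read 00 00 b4 c1 as little → 0xc1b40000
  top 6b → 0x30 → bor [RR]
  rd: (w>>22)&0xf=0x6 → l
  rs: (w>>18)&0xf=0xd → t

t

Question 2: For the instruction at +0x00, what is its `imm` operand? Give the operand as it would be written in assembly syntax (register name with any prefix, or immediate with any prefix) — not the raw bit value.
$1949791

@+00  little-endian(5f c0 9d 9d) = 0x9d9dc05f
  op=0x9d9dc05f>>26=0x27 ⇒ sbi (RI)
  [25:22] rd=6 = l
  [21:0] imm=1949791 = $1949791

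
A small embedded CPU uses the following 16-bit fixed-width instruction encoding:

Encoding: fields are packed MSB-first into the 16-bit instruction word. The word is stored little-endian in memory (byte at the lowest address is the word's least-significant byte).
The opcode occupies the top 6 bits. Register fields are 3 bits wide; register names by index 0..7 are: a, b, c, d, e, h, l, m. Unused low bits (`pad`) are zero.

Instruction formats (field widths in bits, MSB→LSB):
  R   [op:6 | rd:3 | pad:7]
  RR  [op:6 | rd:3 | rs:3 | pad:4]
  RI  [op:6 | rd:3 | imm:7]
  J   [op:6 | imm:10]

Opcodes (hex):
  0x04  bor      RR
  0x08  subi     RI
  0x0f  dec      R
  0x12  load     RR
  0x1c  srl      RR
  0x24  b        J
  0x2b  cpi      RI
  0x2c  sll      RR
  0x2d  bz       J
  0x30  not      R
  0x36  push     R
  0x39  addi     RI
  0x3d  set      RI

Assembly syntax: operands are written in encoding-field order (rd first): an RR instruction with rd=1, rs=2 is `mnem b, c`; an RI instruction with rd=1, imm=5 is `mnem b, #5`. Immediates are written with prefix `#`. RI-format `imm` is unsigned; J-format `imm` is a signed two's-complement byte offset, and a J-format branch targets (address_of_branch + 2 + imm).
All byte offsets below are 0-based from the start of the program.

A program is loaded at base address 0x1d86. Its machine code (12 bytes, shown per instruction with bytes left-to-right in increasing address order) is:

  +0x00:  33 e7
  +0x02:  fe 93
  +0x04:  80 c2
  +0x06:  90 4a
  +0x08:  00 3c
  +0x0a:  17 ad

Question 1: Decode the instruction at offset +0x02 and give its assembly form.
b #-2

off 0x02: read fe 93 as little → 0x93fe
  top 6b → 0x24 → b [J]
  [9:0] imm=1022 (s10→-2) = #-2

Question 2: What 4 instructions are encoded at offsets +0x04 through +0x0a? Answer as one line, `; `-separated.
not h; load h, b; dec a; cpi c, #23

+0x04: 80 c2 ⇒ word 0xc280 (little)
  opcode bits[15:10]=0x30: not/R
  rd: (w>>7)&0x7=0x5 → h
+0x06: 90 4a ⇒ word 0x4a90 (little)
  opcode bits[15:10]=0x12: load/RR
  rd: (w>>7)&0x7=0x5 → h
  rs: (w>>4)&0x7=0x1 → b
+0x08: 00 3c ⇒ word 0x3c00 (little)
  opcode bits[15:10]=0xf: dec/R
  rd: (w>>7)&0x7=0x0 → a
+0x0a: 17 ad ⇒ word 0xad17 (little)
  opcode bits[15:10]=0x2b: cpi/RI
  rd: (w>>7)&0x7=0x2 → c
  imm: (w>>0)&0x7f=0x17 → #23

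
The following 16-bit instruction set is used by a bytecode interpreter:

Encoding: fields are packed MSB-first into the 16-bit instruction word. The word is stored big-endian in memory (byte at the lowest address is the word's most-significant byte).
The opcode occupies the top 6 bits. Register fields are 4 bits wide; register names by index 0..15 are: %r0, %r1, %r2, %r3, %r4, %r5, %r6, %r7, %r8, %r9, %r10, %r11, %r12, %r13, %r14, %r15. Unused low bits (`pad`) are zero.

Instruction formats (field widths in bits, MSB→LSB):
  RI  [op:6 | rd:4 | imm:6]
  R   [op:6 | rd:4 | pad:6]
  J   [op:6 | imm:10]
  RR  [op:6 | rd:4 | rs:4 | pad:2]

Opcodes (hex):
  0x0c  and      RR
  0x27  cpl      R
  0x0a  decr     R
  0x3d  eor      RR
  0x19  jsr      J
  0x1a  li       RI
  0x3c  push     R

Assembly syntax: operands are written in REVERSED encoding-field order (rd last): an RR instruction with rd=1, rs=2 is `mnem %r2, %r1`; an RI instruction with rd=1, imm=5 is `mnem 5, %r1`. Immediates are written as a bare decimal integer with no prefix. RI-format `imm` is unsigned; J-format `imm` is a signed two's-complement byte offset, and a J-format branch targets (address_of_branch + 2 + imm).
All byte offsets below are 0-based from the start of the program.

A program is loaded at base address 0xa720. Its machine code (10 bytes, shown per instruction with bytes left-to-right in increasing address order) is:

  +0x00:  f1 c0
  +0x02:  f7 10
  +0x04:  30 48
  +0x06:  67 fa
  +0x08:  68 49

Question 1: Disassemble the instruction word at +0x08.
@+08  big-endian(68 49) = 0x6849
  opcode bits[15:10]=0x1a: li/RI
  rd: (w>>6)&0xf=0x1 → %r1
  imm: (w>>0)&0x3f=0x9 → 9

li 9, %r1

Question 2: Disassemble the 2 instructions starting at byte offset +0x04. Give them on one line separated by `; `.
and %r2, %r1; jsr -6

@+04  big-endian(30 48) = 0x3048
  top 6b → 0xc → and [RR]
  rd@[9:6]=0x1 ⇒ %r1
  rs@[5:2]=0x2 ⇒ %r2
@+06  big-endian(67 fa) = 0x67fa
  top 6b → 0x19 → jsr [J]
  imm@[9:0]=0x3fa (s10→-6) ⇒ -6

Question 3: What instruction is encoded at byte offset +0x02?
eor %r4, %r12

[02] f7 10 → 0xf710
  opcode bits[15:10]=0x3d: eor/RR
  rd: (w>>6)&0xf=0xc → %r12
  rs: (w>>2)&0xf=0x4 → %r4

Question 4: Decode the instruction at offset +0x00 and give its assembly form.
off 0x00: read f1 c0 as big → 0xf1c0
  opcode bits[15:10]=0x3c: push/R
  [9:6] rd=7 = %r7

push %r7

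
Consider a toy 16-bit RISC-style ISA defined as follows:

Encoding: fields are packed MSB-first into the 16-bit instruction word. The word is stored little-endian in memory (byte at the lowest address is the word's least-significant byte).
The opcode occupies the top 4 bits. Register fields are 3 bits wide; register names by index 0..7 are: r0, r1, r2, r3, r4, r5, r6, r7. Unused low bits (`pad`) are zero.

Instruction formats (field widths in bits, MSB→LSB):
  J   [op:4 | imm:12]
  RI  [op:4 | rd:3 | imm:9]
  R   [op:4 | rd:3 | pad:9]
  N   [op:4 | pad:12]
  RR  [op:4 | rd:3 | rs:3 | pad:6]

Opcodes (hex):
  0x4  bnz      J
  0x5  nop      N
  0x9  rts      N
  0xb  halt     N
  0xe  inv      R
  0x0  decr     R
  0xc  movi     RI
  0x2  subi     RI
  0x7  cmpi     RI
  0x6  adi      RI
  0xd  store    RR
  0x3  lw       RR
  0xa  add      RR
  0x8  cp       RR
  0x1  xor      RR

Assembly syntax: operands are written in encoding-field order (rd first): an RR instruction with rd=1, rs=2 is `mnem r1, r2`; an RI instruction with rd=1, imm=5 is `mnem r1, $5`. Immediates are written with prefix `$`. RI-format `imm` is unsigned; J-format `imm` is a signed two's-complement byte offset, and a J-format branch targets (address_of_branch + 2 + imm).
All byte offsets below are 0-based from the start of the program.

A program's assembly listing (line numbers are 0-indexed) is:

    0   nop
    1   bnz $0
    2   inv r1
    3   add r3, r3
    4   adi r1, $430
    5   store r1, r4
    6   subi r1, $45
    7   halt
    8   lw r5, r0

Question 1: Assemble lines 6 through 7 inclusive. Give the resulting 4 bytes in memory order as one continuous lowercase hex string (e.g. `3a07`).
L6: subi op=0x2:4|rd=1:3|imm=45:9 ⇒ 0x222d ⇒ little 2d 22
L7: halt op=0xb:4|pad=0:12 ⇒ 0xb000 ⇒ little 00 b0

2d2200b0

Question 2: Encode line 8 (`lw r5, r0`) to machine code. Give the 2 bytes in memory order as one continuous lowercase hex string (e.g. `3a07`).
8. lw fields op=0x3:4|rd=5:3|rs=0:3|pad=0:6 → word 3a00h → 00 3a

003a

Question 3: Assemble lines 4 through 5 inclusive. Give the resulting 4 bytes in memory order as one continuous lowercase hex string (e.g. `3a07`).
L4: adi op=0x6:4|rd=1:3|imm=430:9 ⇒ 0x63ae ⇒ little ae 63
L5: store op=0xd:4|rd=1:3|rs=4:3|pad=0:6 ⇒ 0xd300 ⇒ little 00 d3

ae6300d3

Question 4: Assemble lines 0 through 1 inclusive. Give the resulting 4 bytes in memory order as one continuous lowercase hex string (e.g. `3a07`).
L0: nop op=0x5:4|pad=0:12 ⇒ 0x5000 ⇒ little 00 50
L1: bnz op=0x4:4|imm=0:12 ⇒ 0x4000 ⇒ little 00 40

00500040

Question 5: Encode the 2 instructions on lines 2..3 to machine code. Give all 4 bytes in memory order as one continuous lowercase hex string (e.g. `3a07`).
line 2 (inv): pack op=0xe:4|rd=1:3|pad=0:9 = 0xe200; little→ 00 e2
line 3 (add): pack op=0xa:4|rd=3:3|rs=3:3|pad=0:6 = 0xa6c0; little→ c0 a6

00e2c0a6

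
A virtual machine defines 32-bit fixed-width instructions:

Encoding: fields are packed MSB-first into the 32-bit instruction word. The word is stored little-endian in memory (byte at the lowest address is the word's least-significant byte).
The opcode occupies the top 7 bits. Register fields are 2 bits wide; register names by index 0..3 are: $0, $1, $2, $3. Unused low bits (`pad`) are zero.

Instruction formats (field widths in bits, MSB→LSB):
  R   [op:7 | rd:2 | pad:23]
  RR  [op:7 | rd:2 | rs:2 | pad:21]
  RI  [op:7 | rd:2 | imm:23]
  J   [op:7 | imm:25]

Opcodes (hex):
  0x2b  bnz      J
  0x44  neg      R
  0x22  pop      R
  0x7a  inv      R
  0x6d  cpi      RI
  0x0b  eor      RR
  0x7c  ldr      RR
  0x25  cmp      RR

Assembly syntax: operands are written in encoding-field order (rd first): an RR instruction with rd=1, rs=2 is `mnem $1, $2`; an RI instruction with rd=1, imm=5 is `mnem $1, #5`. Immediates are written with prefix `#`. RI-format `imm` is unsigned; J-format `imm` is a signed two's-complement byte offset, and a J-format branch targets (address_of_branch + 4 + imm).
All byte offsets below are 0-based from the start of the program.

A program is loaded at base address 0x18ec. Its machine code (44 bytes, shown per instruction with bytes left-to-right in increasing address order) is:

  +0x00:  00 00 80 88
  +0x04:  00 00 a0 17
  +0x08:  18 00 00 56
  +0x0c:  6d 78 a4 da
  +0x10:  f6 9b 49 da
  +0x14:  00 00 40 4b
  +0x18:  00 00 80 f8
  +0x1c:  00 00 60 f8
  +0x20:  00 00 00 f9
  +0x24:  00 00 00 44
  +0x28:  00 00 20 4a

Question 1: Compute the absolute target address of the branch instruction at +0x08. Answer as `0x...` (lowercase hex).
@+08  little-endian(18 00 00 56) = 0x56000018
  opcode bits[31:25]=0x2b: bnz/J
  [24:0] imm=24 = #24
  target = base 0x18ec + off 0x08 + 4 + imm 24 = 0x1910

0x1910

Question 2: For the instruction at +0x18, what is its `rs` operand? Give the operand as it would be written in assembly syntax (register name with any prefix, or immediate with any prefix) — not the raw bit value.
$0

[18] 00 00 80 f8 → 0xf8800000
  top 7b → 0x7c → ldr [RR]
  rd: (w>>23)&0x3=0x1 → $1
  rs: (w>>21)&0x3=0x0 → $0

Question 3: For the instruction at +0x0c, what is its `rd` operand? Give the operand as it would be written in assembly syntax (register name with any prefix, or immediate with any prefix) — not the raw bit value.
@+0c  little-endian(6d 78 a4 da) = 0xdaa4786d
  op=0xdaa4786d>>25=0x6d ⇒ cpi (RI)
  rd: (w>>23)&0x3=0x1 → $1
  imm: (w>>0)&0x7fffff=0x24786d → #2390125

$1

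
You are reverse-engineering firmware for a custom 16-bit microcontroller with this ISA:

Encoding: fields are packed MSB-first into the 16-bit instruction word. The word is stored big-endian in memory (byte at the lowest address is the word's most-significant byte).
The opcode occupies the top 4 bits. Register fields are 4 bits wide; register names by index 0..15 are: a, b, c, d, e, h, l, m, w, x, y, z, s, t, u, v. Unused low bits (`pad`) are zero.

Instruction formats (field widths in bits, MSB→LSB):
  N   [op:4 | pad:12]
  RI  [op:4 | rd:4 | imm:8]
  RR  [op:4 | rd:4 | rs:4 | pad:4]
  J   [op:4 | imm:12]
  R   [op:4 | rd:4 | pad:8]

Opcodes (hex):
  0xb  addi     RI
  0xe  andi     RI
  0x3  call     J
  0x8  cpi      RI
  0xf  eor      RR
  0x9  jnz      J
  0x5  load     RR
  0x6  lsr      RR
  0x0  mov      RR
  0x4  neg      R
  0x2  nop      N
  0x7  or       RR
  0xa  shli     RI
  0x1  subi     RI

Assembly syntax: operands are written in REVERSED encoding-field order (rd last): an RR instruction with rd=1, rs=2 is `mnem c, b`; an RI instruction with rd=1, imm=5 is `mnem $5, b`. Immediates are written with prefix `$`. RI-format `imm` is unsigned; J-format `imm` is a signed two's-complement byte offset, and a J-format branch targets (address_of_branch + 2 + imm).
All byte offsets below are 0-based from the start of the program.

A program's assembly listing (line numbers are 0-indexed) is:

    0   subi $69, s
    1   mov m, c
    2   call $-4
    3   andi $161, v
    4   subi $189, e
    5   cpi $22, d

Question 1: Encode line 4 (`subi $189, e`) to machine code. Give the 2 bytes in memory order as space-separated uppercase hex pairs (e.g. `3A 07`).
line 4 (subi): pack op=0x1:4|rd=4:4|imm=189:8 = 0x14bd; big→ 14 bd

14 BD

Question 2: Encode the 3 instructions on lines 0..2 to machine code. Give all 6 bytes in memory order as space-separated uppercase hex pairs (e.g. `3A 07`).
1C 45 02 70 3F FC

L0: subi op=0x1:4|rd=12:4|imm=69:8 ⇒ 0x1c45 ⇒ big 1c 45
L1: mov op=0x0:4|rd=2:4|rs=7:4|pad=0:4 ⇒ 0x0270 ⇒ big 02 70
L2: call op=0x3:4|imm=-4:12 ⇒ 0x3ffc ⇒ big 3f fc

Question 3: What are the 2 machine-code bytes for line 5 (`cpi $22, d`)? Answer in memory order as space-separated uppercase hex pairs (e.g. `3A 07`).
L5: cpi op=0x8:4|rd=3:4|imm=22:8 ⇒ 0x8316 ⇒ big 83 16

83 16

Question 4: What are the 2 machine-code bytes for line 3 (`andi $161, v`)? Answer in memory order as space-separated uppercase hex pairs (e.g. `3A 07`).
EF A1

line 3 (andi): pack op=0xe:4|rd=15:4|imm=161:8 = 0xefa1; big→ ef a1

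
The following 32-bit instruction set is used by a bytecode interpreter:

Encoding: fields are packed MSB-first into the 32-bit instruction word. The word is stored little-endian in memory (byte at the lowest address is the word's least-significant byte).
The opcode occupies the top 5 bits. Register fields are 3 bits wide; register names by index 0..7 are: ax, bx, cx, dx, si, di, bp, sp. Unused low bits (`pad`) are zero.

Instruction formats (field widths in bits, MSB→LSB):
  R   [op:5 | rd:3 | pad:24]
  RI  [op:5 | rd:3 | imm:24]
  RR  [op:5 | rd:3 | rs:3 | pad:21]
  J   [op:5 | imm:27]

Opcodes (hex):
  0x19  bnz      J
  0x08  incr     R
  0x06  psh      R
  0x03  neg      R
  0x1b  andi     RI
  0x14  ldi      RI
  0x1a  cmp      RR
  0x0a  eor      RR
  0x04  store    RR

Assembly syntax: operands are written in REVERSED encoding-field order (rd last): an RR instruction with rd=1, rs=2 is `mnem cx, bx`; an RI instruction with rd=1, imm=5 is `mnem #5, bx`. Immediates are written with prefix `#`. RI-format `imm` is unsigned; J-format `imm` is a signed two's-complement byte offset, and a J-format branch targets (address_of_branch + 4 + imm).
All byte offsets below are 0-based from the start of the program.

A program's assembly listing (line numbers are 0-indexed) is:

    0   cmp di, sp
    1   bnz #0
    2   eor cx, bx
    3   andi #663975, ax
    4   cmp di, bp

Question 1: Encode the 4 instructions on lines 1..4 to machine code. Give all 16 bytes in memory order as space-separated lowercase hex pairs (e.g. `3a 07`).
L1: bnz op=0x19:5|imm=0:27 ⇒ 0xc8000000 ⇒ little 00 00 00 c8
L2: eor op=0xa:5|rd=1:3|rs=2:3|pad=0:21 ⇒ 0x51400000 ⇒ little 00 00 40 51
L3: andi op=0x1b:5|rd=0:3|imm=663975:24 ⇒ 0xd80a21a7 ⇒ little a7 21 0a d8
L4: cmp op=0x1a:5|rd=6:3|rs=5:3|pad=0:21 ⇒ 0xd6a00000 ⇒ little 00 00 a0 d6

00 00 00 c8 00 00 40 51 a7 21 0a d8 00 00 a0 d6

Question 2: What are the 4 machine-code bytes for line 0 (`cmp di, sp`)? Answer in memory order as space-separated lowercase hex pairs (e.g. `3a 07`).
00 00 a0 d7

0. cmp fields op=0x1a:5|rd=7:3|rs=5:3|pad=0:21 → word d7a00000h → 00 00 a0 d7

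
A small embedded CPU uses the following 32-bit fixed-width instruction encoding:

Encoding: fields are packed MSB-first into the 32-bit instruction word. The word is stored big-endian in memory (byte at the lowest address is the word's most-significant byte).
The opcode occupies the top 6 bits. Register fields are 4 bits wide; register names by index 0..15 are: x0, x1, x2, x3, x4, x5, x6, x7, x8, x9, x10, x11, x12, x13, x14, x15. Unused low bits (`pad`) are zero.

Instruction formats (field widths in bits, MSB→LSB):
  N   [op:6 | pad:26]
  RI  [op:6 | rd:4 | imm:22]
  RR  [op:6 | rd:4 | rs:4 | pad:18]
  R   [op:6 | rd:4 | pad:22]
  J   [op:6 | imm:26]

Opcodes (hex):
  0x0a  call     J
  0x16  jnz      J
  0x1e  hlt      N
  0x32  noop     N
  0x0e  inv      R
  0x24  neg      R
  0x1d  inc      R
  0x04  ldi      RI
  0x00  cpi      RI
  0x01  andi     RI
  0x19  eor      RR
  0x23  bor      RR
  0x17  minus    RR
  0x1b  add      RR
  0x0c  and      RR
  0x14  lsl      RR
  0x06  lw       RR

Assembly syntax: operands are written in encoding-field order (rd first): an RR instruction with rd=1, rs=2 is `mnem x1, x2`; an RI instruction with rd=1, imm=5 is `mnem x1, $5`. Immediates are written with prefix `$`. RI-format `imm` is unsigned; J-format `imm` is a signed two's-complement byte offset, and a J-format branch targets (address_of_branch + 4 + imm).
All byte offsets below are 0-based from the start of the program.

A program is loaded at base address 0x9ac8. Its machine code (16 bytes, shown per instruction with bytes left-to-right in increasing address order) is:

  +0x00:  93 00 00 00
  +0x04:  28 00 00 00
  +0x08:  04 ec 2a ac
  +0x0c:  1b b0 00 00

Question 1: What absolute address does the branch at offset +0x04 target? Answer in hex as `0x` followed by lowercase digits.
[04] 28 00 00 00 → 0x28000000
  top 6b → 0xa → call [J]
  imm@[25:0]=0x0 ⇒ $0
  target = base 0x9ac8 + off 0x04 + 4 + imm 0 = 0x9ad0

0x9ad0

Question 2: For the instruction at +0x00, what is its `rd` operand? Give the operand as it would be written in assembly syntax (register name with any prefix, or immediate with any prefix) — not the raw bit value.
[00] 93 00 00 00 → 0x93000000
  top 6b → 0x24 → neg [R]
  rd: (w>>22)&0xf=0xc → x12

x12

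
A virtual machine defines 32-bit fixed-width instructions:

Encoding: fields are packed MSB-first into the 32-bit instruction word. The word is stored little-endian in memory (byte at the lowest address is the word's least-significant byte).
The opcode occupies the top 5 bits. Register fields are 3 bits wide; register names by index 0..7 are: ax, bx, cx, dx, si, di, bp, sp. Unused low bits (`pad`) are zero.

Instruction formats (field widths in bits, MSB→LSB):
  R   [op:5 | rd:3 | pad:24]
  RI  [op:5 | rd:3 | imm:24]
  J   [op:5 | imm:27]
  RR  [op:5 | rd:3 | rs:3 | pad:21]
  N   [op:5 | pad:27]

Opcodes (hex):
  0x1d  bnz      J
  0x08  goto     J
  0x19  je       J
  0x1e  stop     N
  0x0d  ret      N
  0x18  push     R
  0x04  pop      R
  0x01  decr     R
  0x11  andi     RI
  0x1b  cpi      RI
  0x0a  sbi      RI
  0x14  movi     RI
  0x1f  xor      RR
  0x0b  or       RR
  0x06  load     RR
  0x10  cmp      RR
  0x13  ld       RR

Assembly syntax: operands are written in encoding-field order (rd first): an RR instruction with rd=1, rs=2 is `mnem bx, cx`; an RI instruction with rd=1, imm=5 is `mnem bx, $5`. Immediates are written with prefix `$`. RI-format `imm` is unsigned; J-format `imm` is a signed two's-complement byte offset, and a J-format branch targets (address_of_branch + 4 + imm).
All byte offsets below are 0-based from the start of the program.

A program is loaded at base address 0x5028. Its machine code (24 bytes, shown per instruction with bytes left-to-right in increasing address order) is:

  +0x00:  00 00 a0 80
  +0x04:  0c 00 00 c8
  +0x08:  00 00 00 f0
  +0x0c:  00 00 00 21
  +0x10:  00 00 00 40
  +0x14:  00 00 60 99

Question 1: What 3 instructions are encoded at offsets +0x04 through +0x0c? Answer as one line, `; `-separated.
je $12; stop; pop bx

[04] 0c 00 00 c8 → 0xc800000c
  top 5b → 0x19 → je [J]
  imm@[26:0]=0xc ⇒ $12
[08] 00 00 00 f0 → 0xf0000000
  top 5b → 0x1e → stop [N]
[0c] 00 00 00 21 → 0x21000000
  top 5b → 0x4 → pop [R]
  rd@[26:24]=0x1 ⇒ bx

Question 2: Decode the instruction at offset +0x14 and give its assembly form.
ld bx, dx

+0x14: 00 00 60 99 ⇒ word 0x99600000 (little)
  op=0x99600000>>27=0x13 ⇒ ld (RR)
  [26:24] rd=1 = bx
  [23:21] rs=3 = dx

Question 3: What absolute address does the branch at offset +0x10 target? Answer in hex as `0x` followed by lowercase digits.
@+10  little-endian(00 00 00 40) = 0x40000000
  opcode bits[31:27]=0x8: goto/J
  imm@[26:0]=0x0 ⇒ $0
  target = base 0x5028 + off 0x10 + 4 + imm 0 = 0x503c

0x503c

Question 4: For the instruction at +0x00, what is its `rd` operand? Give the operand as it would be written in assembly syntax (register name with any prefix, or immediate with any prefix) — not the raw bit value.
off 0x00: read 00 00 a0 80 as little → 0x80a00000
  op=0x80a00000>>27=0x10 ⇒ cmp (RR)
  [26:24] rd=0 = ax
  [23:21] rs=5 = di

ax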